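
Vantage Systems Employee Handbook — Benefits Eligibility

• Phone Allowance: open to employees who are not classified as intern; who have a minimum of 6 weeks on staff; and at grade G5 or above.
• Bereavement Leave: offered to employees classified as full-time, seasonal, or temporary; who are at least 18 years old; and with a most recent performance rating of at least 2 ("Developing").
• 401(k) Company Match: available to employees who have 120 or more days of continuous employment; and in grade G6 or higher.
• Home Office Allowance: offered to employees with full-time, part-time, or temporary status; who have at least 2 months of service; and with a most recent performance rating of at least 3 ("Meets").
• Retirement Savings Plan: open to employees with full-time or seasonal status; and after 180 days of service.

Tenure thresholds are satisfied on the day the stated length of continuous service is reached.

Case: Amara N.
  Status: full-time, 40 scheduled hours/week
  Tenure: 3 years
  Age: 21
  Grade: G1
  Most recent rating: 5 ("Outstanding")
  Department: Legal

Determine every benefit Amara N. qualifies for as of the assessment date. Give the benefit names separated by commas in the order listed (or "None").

Bereavement Leave, Home Office Allowance, Retirement Savings Plan

Phone Allowance — status full-time ✓ (not excluded); service 3 years ≥ 6 weeks (≈42 days) ✓; grade G1 < G5 ✗ → not eligible.
Bereavement Leave — status full-time ✓; age 21 ≥ 18 ✓; rating 5 ≥ 2 ✓ → eligible.
401(k) Company Match — service 3 years ≥ 120 days ✓; grade G1 < G6 ✗ → not eligible.
Home Office Allowance — status full-time ✓; service 3 years ≥ 2 months (≈60 days) ✓; rating 5 ≥ 3 ✓ → eligible.
Retirement Savings Plan — status full-time ✓; service 3 years ≥ 180 days ✓ → eligible.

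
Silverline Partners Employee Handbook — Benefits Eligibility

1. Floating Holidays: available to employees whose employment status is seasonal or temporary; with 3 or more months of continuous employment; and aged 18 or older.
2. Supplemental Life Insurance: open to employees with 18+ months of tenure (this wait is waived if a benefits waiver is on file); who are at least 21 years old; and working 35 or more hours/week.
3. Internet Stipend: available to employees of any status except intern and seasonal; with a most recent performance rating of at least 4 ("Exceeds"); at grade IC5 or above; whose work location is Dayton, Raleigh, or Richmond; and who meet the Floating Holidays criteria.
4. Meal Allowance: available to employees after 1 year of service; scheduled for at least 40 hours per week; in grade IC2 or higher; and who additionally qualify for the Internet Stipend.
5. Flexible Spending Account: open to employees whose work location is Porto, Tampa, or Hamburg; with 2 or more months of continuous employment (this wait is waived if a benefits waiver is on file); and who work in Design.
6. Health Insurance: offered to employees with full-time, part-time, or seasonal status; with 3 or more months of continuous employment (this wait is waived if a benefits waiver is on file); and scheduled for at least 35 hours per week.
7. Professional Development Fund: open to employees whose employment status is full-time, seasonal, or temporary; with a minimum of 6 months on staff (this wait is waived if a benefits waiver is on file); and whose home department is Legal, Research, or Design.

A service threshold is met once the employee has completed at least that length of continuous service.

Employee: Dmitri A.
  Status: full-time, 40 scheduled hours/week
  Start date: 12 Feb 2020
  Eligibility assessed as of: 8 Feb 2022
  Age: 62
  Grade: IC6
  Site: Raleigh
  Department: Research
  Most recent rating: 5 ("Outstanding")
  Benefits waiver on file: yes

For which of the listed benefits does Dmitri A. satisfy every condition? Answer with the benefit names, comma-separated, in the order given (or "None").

Supplemental Life Insurance, Health Insurance, Professional Development Fund

Service from 12 Feb 2020 to 8 Feb 2022: 727 days.
Floating Holidays — status full-time ✗ (requires seasonal or temporary) → not eligible.
Supplemental Life Insurance — benefits waiver on file ✓; age 62 ≥ 21 ✓; 40 hrs/wk ≥ 35 ✓ → eligible.
Internet Stipend — status full-time ✓ (not excluded); rating 5 ≥ 4 ✓; grade IC6 ≥ IC5 ✓; site Raleigh ✓; not eligible for Floating Holidays ✗ → not eligible.
Meal Allowance — service 727 days ≥ 1 year (≈365 days) ✓; 40 hrs/wk ≥ 40 ✓; grade IC6 ≥ IC2 ✓; not eligible for Internet Stipend ✗ → not eligible.
Flexible Spending Account — site Raleigh ✗ (not Porto, Tampa, or Hamburg) → not eligible.
Health Insurance — status full-time ✓; benefits waiver on file ✓; 40 hrs/wk ≥ 35 ✓ → eligible.
Professional Development Fund — status full-time ✓; benefits waiver on file ✓; dept Research ✓ → eligible.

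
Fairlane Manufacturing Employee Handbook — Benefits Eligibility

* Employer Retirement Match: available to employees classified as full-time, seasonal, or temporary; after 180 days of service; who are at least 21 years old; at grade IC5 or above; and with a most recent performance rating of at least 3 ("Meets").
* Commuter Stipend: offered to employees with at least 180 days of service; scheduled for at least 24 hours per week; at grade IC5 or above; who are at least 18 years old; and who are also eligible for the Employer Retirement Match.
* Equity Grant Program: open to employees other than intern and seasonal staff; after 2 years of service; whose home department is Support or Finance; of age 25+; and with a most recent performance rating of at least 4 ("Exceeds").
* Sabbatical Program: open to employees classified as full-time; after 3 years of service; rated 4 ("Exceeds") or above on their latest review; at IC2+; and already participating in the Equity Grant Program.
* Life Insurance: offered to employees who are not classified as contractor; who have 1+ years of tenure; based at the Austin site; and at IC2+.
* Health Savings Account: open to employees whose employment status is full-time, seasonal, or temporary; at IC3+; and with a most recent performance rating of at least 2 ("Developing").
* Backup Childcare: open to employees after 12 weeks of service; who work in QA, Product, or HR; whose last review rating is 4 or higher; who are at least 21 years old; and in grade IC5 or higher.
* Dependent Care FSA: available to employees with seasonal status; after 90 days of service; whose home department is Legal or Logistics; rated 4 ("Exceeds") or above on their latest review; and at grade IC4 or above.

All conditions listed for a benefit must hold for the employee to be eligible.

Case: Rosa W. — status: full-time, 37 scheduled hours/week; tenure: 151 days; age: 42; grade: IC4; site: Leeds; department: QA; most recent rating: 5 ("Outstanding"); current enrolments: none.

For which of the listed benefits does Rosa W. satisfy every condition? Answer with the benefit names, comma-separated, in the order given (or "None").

Employer Retirement Match — status full-time ✓; service 151 days < 180 days ✗ → not eligible.
Commuter Stipend — service 151 days < 180 days ✗ → not eligible.
Equity Grant Program — status full-time ✓ (not excluded); service 151 days < 2 years (≈730 days) ✗ → not eligible.
Sabbatical Program — status full-time ✓; service 151 days < 3 years (≈1095 days) ✗ → not eligible.
Life Insurance — status full-time ✓ (not excluded); service 151 days < 1 year (≈365 days) ✗ → not eligible.
Health Savings Account — status full-time ✓; grade IC4 ≥ IC3 ✓; rating 5 ≥ 2 ✓ → eligible.
Backup Childcare — service 151 days ≥ 12 weeks (≈84 days) ✓; dept QA ✓; rating 5 ≥ 4 ✓; age 42 ≥ 21 ✓; grade IC4 < IC5 ✗ → not eligible.
Dependent Care FSA — status full-time ✗ (requires seasonal) → not eligible.

Health Savings Account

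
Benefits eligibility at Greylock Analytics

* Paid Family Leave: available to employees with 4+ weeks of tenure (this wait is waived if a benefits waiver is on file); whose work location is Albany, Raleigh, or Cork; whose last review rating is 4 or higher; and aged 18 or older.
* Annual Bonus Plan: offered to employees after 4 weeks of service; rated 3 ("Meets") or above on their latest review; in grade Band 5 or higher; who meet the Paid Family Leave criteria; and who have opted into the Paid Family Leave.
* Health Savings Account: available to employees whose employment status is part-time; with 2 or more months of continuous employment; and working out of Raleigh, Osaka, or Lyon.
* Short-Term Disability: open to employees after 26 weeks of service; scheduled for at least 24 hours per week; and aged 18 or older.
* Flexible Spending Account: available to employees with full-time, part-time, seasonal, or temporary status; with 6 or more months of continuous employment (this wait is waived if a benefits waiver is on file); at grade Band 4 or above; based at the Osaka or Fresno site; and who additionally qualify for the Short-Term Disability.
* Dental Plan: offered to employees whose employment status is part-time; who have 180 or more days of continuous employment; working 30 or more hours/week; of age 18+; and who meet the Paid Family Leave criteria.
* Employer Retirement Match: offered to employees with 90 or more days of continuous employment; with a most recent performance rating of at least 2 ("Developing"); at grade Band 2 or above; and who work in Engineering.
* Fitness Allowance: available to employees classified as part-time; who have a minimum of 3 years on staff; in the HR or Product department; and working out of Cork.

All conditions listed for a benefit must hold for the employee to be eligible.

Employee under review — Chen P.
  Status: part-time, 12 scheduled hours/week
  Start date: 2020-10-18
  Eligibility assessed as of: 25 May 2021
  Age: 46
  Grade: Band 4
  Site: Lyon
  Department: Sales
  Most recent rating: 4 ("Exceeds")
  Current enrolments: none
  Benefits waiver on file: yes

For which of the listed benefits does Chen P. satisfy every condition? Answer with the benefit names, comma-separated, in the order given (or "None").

Service from 2020-10-18 to 25 May 2021: 219 days.
Paid Family Leave — benefits waiver on file ✓; site Lyon ✗ (not Albany, Raleigh, or Cork) → not eligible.
Annual Bonus Plan — service 219 days ≥ 4 weeks (≈28 days) ✓; rating 4 ≥ 3 ✓; grade Band 4 < Band 5 ✗ → not eligible.
Health Savings Account — status part-time ✓; service 219 days ≥ 2 months (≈60 days) ✓; site Lyon ✓ → eligible.
Short-Term Disability — service 219 days ≥ 26 weeks (≈182 days) ✓; 12 hrs/wk < 24 ✗ → not eligible.
Flexible Spending Account — status part-time ✓; benefits waiver on file ✓; grade Band 4 ≥ Band 4 ✓; site Lyon ✗ (not Osaka or Fresno) → not eligible.
Dental Plan — status part-time ✓; service 219 days ≥ 180 days ✓; 12 hrs/wk < 30 ✗ → not eligible.
Employer Retirement Match — service 219 days ≥ 90 days ✓; rating 4 ≥ 2 ✓; grade Band 4 ≥ Band 2 ✓; dept Sales ✗ → not eligible.
Fitness Allowance — status part-time ✓; service 219 days < 3 years (≈1095 days) ✗ → not eligible.

Health Savings Account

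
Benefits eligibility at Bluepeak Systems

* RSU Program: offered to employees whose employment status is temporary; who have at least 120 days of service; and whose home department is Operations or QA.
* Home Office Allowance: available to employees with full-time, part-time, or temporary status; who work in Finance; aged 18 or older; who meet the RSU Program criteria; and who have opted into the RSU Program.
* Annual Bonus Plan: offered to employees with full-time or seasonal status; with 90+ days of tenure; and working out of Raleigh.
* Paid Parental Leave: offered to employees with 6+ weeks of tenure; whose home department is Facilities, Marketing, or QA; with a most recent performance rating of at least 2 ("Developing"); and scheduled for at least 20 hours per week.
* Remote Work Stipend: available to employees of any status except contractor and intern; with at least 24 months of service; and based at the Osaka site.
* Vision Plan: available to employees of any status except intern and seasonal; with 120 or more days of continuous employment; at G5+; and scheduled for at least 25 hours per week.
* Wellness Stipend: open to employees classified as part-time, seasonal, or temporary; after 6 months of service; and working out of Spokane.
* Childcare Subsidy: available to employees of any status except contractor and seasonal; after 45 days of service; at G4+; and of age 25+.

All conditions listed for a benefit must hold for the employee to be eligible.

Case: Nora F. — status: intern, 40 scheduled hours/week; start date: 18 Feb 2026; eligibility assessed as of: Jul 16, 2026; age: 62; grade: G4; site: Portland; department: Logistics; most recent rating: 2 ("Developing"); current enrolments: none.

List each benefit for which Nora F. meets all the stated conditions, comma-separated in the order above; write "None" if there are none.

Service from 18 Feb 2026 to Jul 16, 2026: 148 days.
RSU Program — status intern ✗ (requires temporary) → not eligible.
Home Office Allowance — status intern ✗ (requires full-time, part-time, or temporary) → not eligible.
Annual Bonus Plan — status intern ✗ (requires full-time or seasonal) → not eligible.
Paid Parental Leave — service 148 days ≥ 6 weeks (≈42 days) ✓; dept Logistics ✗ → not eligible.
Remote Work Stipend — status intern ✗ (excluded) → not eligible.
Vision Plan — status intern ✗ (excluded) → not eligible.
Wellness Stipend — status intern ✗ (requires part-time, seasonal, or temporary) → not eligible.
Childcare Subsidy — status intern ✓ (not excluded); service 148 days ≥ 45 days ✓; grade G4 ≥ G4 ✓; age 62 ≥ 25 ✓ → eligible.

Childcare Subsidy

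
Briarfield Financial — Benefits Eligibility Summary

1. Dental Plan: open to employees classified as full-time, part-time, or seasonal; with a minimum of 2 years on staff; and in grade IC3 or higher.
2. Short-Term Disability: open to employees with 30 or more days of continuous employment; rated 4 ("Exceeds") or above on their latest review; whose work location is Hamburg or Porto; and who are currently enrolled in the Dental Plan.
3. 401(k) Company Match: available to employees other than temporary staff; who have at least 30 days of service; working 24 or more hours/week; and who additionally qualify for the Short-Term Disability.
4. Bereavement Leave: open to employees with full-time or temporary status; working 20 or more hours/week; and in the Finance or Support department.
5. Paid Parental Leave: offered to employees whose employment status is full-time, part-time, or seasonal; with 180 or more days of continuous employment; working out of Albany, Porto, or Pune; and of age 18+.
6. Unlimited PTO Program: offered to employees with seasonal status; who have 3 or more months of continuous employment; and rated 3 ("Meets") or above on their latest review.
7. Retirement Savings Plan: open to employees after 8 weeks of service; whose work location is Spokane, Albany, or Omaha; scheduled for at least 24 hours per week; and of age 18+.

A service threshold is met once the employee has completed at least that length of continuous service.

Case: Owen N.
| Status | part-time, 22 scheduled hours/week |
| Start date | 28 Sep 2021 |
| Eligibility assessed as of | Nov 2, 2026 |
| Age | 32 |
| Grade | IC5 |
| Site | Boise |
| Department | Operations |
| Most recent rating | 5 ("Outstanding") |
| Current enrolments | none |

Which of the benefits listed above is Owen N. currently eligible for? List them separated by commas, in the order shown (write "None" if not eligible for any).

Service from 28 Sep 2021 to Nov 2, 2026: 1861 days.
Dental Plan — status part-time ✓; service 1861 days ≥ 2 years (≈730 days) ✓; grade IC5 ≥ IC3 ✓ → eligible.
Short-Term Disability — service 1861 days ≥ 30 days ✓; rating 5 ≥ 4 ✓; site Boise ✗ (not Hamburg or Porto) → not eligible.
401(k) Company Match — status part-time ✓ (not excluded); service 1861 days ≥ 30 days ✓; 22 hrs/wk < 24 ✗ → not eligible.
Bereavement Leave — status part-time ✗ (requires full-time or temporary) → not eligible.
Paid Parental Leave — status part-time ✓; service 1861 days ≥ 180 days ✓; site Boise ✗ (not Albany, Porto, or Pune) → not eligible.
Unlimited PTO Program — status part-time ✗ (requires seasonal) → not eligible.
Retirement Savings Plan — service 1861 days ≥ 8 weeks (≈56 days) ✓; site Boise ✗ (not Spokane, Albany, or Omaha) → not eligible.

Dental Plan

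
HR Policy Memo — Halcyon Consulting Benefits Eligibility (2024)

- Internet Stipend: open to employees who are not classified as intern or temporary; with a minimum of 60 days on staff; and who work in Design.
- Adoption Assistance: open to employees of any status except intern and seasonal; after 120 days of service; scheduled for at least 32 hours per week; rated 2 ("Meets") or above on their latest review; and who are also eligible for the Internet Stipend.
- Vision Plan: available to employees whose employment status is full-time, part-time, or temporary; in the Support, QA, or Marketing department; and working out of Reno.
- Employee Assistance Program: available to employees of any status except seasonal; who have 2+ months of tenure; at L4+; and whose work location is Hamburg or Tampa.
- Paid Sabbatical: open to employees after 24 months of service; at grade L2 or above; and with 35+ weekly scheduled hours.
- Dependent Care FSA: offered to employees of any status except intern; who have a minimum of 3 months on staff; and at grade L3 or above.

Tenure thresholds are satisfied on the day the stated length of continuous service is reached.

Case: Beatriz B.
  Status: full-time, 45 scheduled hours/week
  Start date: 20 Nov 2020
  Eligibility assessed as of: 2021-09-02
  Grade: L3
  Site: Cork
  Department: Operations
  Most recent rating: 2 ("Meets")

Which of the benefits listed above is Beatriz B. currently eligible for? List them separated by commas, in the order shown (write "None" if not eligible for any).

Dependent Care FSA

Service from 20 Nov 2020 to 2021-09-02: 286 days.
Internet Stipend — status full-time ✓ (not excluded); service 286 days ≥ 60 days ✓; dept Operations ✗ → not eligible.
Adoption Assistance — status full-time ✓ (not excluded); service 286 days ≥ 120 days ✓; 45 hrs/wk ≥ 32 ✓; rating 2 ≥ 2 ✓; not eligible for Internet Stipend ✗ → not eligible.
Vision Plan — status full-time ✓; dept Operations ✗ → not eligible.
Employee Assistance Program — status full-time ✓ (not excluded); service 286 days ≥ 2 months (≈60 days) ✓; grade L3 < L4 ✗ → not eligible.
Paid Sabbatical — service 286 days < 24 months (≈720 days) ✗ → not eligible.
Dependent Care FSA — status full-time ✓ (not excluded); service 286 days ≥ 3 months (≈90 days) ✓; grade L3 ≥ L3 ✓ → eligible.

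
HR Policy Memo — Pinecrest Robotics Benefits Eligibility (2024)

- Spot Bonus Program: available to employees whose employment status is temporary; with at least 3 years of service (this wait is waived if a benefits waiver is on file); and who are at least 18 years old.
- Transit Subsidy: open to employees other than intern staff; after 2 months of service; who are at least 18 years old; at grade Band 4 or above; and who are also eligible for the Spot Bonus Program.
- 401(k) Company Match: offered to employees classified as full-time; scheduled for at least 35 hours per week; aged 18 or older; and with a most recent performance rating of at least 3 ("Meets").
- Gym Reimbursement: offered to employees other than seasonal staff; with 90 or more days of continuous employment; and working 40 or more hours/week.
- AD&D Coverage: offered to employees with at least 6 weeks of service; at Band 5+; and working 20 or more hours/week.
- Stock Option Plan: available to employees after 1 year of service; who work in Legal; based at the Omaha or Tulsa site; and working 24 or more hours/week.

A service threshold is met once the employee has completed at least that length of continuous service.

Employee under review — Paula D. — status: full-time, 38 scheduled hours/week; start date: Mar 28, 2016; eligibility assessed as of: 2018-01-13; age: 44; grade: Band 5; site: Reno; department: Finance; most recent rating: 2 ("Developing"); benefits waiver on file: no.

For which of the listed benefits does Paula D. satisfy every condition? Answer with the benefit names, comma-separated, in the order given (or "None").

AD&D Coverage

Service from Mar 28, 2016 to 2018-01-13: 656 days.
Spot Bonus Program — status full-time ✗ (requires temporary) → not eligible.
Transit Subsidy — status full-time ✓ (not excluded); service 656 days ≥ 2 months (≈60 days) ✓; age 44 ≥ 18 ✓; grade Band 5 ≥ Band 4 ✓; not eligible for Spot Bonus Program ✗ → not eligible.
401(k) Company Match — status full-time ✓; 38 hrs/wk ≥ 35 ✓; age 44 ≥ 18 ✓; rating 2 < 3 ✗ → not eligible.
Gym Reimbursement — status full-time ✓ (not excluded); service 656 days ≥ 90 days ✓; 38 hrs/wk < 40 ✗ → not eligible.
AD&D Coverage — service 656 days ≥ 6 weeks (≈42 days) ✓; grade Band 5 ≥ Band 5 ✓; 38 hrs/wk ≥ 20 ✓ → eligible.
Stock Option Plan — service 656 days ≥ 1 year (≈365 days) ✓; dept Finance ✗ → not eligible.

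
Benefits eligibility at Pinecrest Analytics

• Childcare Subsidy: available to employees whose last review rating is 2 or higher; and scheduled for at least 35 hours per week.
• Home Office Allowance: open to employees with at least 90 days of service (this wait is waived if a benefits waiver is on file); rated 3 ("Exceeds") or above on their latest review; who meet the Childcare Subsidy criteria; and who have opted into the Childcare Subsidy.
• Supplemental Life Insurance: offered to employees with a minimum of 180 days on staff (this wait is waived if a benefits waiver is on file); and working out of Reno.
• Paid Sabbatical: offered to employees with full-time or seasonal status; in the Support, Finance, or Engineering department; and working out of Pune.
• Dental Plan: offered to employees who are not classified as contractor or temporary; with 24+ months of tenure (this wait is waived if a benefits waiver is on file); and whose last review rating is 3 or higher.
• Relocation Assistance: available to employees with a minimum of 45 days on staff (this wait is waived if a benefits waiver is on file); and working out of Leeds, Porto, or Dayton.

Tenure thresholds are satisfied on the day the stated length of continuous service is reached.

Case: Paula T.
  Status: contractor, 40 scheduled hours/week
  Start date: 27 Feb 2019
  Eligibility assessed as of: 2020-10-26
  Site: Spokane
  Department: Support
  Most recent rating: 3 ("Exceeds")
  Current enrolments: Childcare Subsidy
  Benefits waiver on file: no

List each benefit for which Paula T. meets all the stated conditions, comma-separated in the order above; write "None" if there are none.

Childcare Subsidy, Home Office Allowance

Service from 27 Feb 2019 to 2020-10-26: 607 days.
Childcare Subsidy — rating 3 ≥ 2 ✓; 40 hrs/wk ≥ 35 ✓ → eligible.
Home Office Allowance — no waiver, service 607 days ≥ 90 days ✓; rating 3 ≥ 3 ✓; eligible for Childcare Subsidy ✓; enrolled in Childcare Subsidy ✓ → eligible.
Supplemental Life Insurance — no waiver, service 607 days ≥ 180 days ✓; site Spokane ✗ (not Reno) → not eligible.
Paid Sabbatical — status contractor ✗ (requires full-time or seasonal) → not eligible.
Dental Plan — status contractor ✗ (excluded) → not eligible.
Relocation Assistance — no waiver, service 607 days ≥ 45 days ✓; site Spokane ✗ (not Leeds, Porto, or Dayton) → not eligible.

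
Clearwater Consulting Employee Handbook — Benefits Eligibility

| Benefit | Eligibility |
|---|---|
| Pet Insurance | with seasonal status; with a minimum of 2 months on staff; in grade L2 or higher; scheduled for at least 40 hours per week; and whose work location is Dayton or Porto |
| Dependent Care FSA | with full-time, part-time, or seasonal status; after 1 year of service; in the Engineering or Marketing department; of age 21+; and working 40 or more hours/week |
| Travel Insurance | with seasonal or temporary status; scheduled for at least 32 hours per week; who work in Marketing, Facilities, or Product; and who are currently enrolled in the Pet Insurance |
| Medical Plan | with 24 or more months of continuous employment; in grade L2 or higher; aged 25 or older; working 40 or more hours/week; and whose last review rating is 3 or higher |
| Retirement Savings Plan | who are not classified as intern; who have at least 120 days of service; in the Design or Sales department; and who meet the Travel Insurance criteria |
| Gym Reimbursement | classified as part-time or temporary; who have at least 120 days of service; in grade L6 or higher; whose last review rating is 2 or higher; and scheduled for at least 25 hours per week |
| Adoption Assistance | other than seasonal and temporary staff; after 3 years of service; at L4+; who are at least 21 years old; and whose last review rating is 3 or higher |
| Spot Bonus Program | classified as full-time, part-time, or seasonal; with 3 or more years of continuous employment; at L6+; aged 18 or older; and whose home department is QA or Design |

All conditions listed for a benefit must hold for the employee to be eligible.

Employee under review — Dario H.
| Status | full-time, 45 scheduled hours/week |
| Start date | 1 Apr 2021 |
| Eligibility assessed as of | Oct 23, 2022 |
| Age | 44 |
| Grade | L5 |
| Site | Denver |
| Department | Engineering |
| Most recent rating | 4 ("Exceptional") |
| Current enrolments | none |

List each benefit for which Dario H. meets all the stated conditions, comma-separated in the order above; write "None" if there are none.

Dependent Care FSA

Service from 1 Apr 2021 to Oct 23, 2022: 570 days.
Pet Insurance — status full-time ✗ (requires seasonal) → not eligible.
Dependent Care FSA — status full-time ✓; service 570 days ≥ 1 year (≈365 days) ✓; dept Engineering ✓; age 44 ≥ 21 ✓; 45 hrs/wk ≥ 40 ✓ → eligible.
Travel Insurance — status full-time ✗ (requires seasonal or temporary) → not eligible.
Medical Plan — service 570 days < 24 months (≈720 days) ✗ → not eligible.
Retirement Savings Plan — status full-time ✓ (not excluded); service 570 days ≥ 120 days ✓; dept Engineering ✗ → not eligible.
Gym Reimbursement — status full-time ✗ (requires part-time or temporary) → not eligible.
Adoption Assistance — status full-time ✓ (not excluded); service 570 days < 3 years (≈1095 days) ✗ → not eligible.
Spot Bonus Program — status full-time ✓; service 570 days < 3 years (≈1095 days) ✗ → not eligible.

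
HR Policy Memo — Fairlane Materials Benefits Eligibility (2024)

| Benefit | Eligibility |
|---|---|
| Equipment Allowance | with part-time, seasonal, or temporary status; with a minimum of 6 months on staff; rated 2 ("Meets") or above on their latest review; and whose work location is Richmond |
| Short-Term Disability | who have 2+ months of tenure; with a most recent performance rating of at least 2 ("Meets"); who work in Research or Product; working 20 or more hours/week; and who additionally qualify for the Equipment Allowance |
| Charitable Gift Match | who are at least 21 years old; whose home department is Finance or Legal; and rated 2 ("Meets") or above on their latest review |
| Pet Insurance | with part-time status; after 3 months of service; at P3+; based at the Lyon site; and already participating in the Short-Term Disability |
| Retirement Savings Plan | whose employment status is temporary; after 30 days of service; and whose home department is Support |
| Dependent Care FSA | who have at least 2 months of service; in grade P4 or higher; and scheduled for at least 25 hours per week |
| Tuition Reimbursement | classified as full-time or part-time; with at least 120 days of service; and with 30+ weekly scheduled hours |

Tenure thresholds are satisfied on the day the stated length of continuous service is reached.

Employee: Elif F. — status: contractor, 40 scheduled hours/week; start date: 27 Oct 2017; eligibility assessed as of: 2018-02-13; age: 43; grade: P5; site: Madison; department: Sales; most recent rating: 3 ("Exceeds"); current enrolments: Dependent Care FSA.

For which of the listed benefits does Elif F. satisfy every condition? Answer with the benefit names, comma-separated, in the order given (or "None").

Service from 27 Oct 2017 to 2018-02-13: 109 days.
Equipment Allowance — status contractor ✗ (requires part-time, seasonal, or temporary) → not eligible.
Short-Term Disability — service 109 days ≥ 2 months (≈60 days) ✓; rating 3 ≥ 2 ✓; dept Sales ✗ → not eligible.
Charitable Gift Match — age 43 ≥ 21 ✓; dept Sales ✗ → not eligible.
Pet Insurance — status contractor ✗ (requires part-time) → not eligible.
Retirement Savings Plan — status contractor ✗ (requires temporary) → not eligible.
Dependent Care FSA — service 109 days ≥ 2 months (≈60 days) ✓; grade P5 ≥ P4 ✓; 40 hrs/wk ≥ 25 ✓ → eligible.
Tuition Reimbursement — status contractor ✗ (requires full-time or part-time) → not eligible.

Dependent Care FSA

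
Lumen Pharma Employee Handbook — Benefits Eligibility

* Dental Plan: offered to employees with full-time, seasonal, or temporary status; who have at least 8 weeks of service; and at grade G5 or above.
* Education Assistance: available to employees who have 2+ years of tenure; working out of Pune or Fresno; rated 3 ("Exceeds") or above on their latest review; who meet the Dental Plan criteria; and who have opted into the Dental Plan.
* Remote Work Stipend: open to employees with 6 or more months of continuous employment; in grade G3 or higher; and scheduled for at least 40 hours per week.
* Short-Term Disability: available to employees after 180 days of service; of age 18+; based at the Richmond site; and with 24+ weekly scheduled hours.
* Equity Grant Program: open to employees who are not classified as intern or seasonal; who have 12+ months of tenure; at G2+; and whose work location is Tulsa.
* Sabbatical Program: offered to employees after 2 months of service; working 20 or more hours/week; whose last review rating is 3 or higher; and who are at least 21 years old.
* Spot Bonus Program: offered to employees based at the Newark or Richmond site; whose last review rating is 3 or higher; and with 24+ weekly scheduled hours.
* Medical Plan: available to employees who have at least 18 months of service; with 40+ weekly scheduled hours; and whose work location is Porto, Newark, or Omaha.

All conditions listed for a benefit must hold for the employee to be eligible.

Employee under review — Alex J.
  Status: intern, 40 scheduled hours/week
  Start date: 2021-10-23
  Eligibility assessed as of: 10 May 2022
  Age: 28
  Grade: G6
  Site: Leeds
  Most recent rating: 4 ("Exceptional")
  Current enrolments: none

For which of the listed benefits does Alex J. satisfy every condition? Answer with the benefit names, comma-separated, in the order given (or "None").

Service from 2021-10-23 to 10 May 2022: 199 days.
Dental Plan — status intern ✗ (requires full-time, seasonal, or temporary) → not eligible.
Education Assistance — service 199 days < 2 years (≈730 days) ✗ → not eligible.
Remote Work Stipend — service 199 days ≥ 6 months (≈180 days) ✓; grade G6 ≥ G3 ✓; 40 hrs/wk ≥ 40 ✓ → eligible.
Short-Term Disability — service 199 days ≥ 180 days ✓; age 28 ≥ 18 ✓; site Leeds ✗ (not Richmond) → not eligible.
Equity Grant Program — status intern ✗ (excluded) → not eligible.
Sabbatical Program — service 199 days ≥ 2 months (≈60 days) ✓; 40 hrs/wk ≥ 20 ✓; rating 4 ≥ 3 ✓; age 28 ≥ 21 ✓ → eligible.
Spot Bonus Program — site Leeds ✗ (not Newark or Richmond) → not eligible.
Medical Plan — service 199 days < 18 months (≈540 days) ✗ → not eligible.

Remote Work Stipend, Sabbatical Program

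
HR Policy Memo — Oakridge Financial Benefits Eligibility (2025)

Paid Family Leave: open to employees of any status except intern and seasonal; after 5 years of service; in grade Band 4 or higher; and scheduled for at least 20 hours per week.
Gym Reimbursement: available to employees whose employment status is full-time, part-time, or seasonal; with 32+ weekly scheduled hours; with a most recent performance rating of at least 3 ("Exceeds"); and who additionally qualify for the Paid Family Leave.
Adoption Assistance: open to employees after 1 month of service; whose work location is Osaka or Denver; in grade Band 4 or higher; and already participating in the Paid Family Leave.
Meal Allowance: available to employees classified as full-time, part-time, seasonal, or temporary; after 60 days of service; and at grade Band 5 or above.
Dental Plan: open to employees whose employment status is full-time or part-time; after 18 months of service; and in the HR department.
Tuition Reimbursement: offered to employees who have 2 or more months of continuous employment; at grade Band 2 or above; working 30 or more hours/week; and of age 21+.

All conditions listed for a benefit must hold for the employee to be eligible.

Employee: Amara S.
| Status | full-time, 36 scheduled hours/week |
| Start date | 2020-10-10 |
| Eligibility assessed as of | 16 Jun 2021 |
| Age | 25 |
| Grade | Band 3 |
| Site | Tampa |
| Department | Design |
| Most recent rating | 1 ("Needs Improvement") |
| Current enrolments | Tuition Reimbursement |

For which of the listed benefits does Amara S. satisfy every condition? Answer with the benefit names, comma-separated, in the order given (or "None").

Service from 2020-10-10 to 16 Jun 2021: 249 days.
Paid Family Leave — status full-time ✓ (not excluded); service 249 days < 5 years (≈1825 days) ✗ → not eligible.
Gym Reimbursement — status full-time ✓; 36 hrs/wk ≥ 32 ✓; rating 1 < 3 ✗ → not eligible.
Adoption Assistance — service 249 days ≥ 1 month (≈30 days) ✓; site Tampa ✗ (not Osaka or Denver) → not eligible.
Meal Allowance — status full-time ✓; service 249 days ≥ 60 days ✓; grade Band 3 < Band 5 ✗ → not eligible.
Dental Plan — status full-time ✓; service 249 days < 18 months (≈540 days) ✗ → not eligible.
Tuition Reimbursement — service 249 days ≥ 2 months (≈60 days) ✓; grade Band 3 ≥ Band 2 ✓; 36 hrs/wk ≥ 30 ✓; age 25 ≥ 21 ✓ → eligible.

Tuition Reimbursement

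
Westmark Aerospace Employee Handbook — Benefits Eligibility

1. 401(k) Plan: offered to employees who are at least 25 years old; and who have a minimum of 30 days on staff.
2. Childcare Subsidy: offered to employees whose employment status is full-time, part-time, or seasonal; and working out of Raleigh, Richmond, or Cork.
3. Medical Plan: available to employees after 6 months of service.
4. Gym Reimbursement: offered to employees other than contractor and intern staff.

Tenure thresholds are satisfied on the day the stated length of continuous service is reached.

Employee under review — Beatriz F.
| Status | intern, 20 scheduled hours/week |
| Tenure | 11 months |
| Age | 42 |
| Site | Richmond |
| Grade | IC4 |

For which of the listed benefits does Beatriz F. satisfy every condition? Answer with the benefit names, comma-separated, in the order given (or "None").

401(k) Plan — age 42 ≥ 25 ✓; service 11 months ≥ 30 days ✓ → eligible.
Childcare Subsidy — status intern ✗ (requires full-time, part-time, or seasonal) → not eligible.
Medical Plan — service 11 months ≥ 6 months ✓ → eligible.
Gym Reimbursement — status intern ✗ (excluded) → not eligible.

401(k) Plan, Medical Plan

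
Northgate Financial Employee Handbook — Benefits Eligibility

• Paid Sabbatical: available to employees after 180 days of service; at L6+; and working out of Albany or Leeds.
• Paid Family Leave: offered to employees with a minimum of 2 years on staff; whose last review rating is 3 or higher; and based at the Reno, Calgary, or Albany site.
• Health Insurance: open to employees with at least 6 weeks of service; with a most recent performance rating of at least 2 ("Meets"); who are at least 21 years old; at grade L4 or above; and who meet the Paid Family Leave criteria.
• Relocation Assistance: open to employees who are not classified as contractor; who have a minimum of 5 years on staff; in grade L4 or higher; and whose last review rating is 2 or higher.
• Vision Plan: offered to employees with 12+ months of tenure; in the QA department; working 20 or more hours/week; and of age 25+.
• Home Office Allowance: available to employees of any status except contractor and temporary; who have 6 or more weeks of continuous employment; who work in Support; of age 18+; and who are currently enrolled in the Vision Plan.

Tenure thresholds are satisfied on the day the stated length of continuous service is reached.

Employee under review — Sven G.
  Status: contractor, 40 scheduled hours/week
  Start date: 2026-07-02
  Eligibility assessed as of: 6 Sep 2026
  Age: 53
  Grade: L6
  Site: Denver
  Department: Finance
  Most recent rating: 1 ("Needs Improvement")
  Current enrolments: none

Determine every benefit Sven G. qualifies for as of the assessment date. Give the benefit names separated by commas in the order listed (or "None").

None

Service from 2026-07-02 to 6 Sep 2026: 66 days.
Paid Sabbatical — service 66 days < 180 days ✗ → not eligible.
Paid Family Leave — service 66 days < 2 years (≈730 days) ✗ → not eligible.
Health Insurance — service 66 days ≥ 6 weeks (≈42 days) ✓; rating 1 < 2 ✗ → not eligible.
Relocation Assistance — status contractor ✗ (excluded) → not eligible.
Vision Plan — service 66 days < 12 months (≈360 days) ✗ → not eligible.
Home Office Allowance — status contractor ✗ (excluded) → not eligible.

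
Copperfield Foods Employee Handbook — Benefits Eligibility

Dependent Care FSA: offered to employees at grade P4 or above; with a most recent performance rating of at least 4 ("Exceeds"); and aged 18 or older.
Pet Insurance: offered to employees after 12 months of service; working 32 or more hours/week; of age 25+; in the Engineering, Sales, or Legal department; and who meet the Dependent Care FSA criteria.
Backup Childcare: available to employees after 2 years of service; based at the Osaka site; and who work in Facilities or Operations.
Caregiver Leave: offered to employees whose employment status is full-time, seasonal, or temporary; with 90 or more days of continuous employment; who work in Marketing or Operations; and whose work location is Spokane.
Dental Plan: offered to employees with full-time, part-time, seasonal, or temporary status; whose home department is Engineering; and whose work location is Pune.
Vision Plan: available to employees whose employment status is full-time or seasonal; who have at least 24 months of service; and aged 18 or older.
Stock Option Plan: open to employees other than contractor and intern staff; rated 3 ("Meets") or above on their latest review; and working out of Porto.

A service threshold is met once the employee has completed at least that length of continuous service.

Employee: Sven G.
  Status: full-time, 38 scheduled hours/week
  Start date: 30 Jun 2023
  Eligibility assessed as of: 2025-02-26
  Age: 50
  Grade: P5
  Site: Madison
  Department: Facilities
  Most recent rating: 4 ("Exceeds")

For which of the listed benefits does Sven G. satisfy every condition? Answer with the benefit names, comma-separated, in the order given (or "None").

Service from 30 Jun 2023 to 2025-02-26: 607 days.
Dependent Care FSA — grade P5 ≥ P4 ✓; rating 4 ≥ 4 ✓; age 50 ≥ 18 ✓ → eligible.
Pet Insurance — service 607 days ≥ 12 months (≈360 days) ✓; 38 hrs/wk ≥ 32 ✓; age 50 ≥ 25 ✓; dept Facilities ✗ → not eligible.
Backup Childcare — service 607 days < 2 years (≈730 days) ✗ → not eligible.
Caregiver Leave — status full-time ✓; service 607 days ≥ 90 days ✓; dept Facilities ✗ → not eligible.
Dental Plan — status full-time ✓; dept Facilities ✗ → not eligible.
Vision Plan — status full-time ✓; service 607 days < 24 months (≈720 days) ✗ → not eligible.
Stock Option Plan — status full-time ✓ (not excluded); rating 4 ≥ 3 ✓; site Madison ✗ (not Porto) → not eligible.

Dependent Care FSA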